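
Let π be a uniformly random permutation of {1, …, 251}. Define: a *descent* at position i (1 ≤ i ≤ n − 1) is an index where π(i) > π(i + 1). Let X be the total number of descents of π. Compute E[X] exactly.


Write X = Σ X_I over i = 1, …, 250, with X_I the indicator of one descent.
There are 250 indicators.
For each fixed i, the pair (π(i), π(i+1)) is a uniformly random ordered pair of distinct values from {1, …, 251}; by symmetry P[π(i) > π(i+1)] = 1/2.
By linearity: E[X] = 250 · (1/2) = (251 − 1) · (1/2) = 125 ≈ 125.00000.

E[X] = 125 = 125.00000.


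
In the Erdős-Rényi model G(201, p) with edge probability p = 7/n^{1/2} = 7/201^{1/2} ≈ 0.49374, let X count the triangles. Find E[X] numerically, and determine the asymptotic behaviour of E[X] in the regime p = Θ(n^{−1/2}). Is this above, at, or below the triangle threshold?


Number of potential triangles: C(201, 3) = 1333300.
Each occurs with probability p³ ≈ (0.49374)³ ≈ 1.2036495e-01.
By linearity: E[X] = C(201, 3)·p³ ≈ 1333300 · 1.2036495e-01 ≈ 160482.58567.
Since α = 1/2 < 1, p = c/n^{1/2} ≫ 1/n is above the triangle threshold p ~ 1/n. Asymptotically E[X] ~ (c³/6)·n^{3(1−α)} = (7³/6)·n^{1.5} → ∞; triangles are abundant w.h.p.

E[X] ≈ 160482.58567; in regime p = Θ(1/n^{1/2}) E[X] diverges (above the triangle threshold p ~ 1/n).


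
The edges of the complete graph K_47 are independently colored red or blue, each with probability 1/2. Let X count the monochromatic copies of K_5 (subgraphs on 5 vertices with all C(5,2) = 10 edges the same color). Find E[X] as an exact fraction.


Let X = Σ_S X_S over the C(47, 5) = 1533939 subsets S of size 5, where X_S = 1 if the K_5 on S is monochromatic.
For a fixed S, the K_5 on S has C(5, 2) = 10 edges. P[all 10 edges red] = (1/2)^10, and likewise for blue, so P[monochromatic] = 2·(1/2)^10 = 2^{1 − 10} = 1/512.
By linearity of expectation: E[X] = C(47, 5) · 2^{1 − 10} = 1533939 · 1/512 = 1533939/512.
Numerically: E[X] ≈ 2995.975.

E[X] = C(47,5)·2^(1−C(5,2)) = 1533939/512 ≈ 2995.975.


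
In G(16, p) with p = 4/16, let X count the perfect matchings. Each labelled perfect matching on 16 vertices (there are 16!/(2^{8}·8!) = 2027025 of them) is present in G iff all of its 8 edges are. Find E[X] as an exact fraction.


K_16 has 16!/(2^{8}·8!) = 2027025 labelled perfect matchings.
For each such perfect matching H, let X_H = 1 if all 8 edges of H are present in G. Then P[X_H = 1] = p^{8} = (1/4)^{8} = 1/65536.
By linearity of expectation: E[X] = Σ_H E[X_H] = 2027025 · p^{8} = 2027025 · 1/65536 = 2027025/65536.
Numerically: E[X] ≈ 30.9299.

E[X] = 2027025 · (1/4)^{8} = 2027025/65536 ≈ 30.9299.


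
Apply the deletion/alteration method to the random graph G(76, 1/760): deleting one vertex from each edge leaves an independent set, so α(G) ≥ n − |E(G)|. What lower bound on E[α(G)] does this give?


E[|E(G)|] = C(76, 2)·p = 2850 · (1/760) = 15/4.
E[α(G)] ≥ n − E[|E(G)|] = 76 − 15/4 = 289/4.
Numerically: ≈ 72.25000.
(This is only a lower bound; the true E[α(G)] may be larger.)

E[α(G)] ≥ 289/4 ≈ 72.25000.


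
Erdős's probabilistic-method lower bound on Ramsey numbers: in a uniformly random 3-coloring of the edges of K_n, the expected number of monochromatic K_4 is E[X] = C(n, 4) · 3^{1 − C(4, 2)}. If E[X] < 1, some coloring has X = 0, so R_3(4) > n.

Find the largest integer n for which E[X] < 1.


We need C(n, 4) · 3^{1 − 6} < 1, i.e. C(n, 4) < 3^{6 − 1} = 243.
Check values of n near the boundary:
  n = 7: C(7, 4) = 35; 35 < 243? YES
  n = 8: C(8, 4) = 70; 70 < 243? YES
  n = 9: C(9, 4) = 126; 126 < 243? YES
  n = 10: C(10, 4) = 210; 210 < 243? YES
  n = 11: C(11, 4) = 330; 330 < 243? NO
  n = 12: C(12, 4) = 495; 495 < 243? NO
  n = 13: C(13, 4) = 715; 715 < 243? NO
The largest n with C(n, 4) < 243 is n = 10 (where E[X] = 70/81 ≈ 0.864). Hence R_3(4) > 10, i.e. R_3(4) ≥ 11.

Largest n = 10; hence R_3(4) > 10.


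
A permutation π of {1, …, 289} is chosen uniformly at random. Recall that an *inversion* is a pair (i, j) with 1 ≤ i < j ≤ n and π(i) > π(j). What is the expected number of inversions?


Write X = Σ X_I over the C(289, 2) = 41616 pairs i < j, with X_I the indicator of one inversion.
There are 41616 indicators.
For each fixed pair i < j, the values π(i) and π(j) are two distinct elements of {1, …, 289} in uniformly random order; by symmetry P[π(i) > π(j)] = 1/2.
By linearity: E[X] = 41616 · (1/2) = C(289, 2) · (1/2) = 41616/2 = 20808 ≈ 20808.00000.

E[X] = 20808 = 20808.00000.


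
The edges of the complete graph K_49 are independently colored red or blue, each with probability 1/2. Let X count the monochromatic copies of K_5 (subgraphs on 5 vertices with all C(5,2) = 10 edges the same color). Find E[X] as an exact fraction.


Let X = Σ_S X_S over the C(49, 5) = 1906884 subsets S of size 5, where X_S = 1 if the K_5 on S is monochromatic.
For a fixed S, the K_5 on S has C(5, 2) = 10 edges. P[all 10 edges red] = (1/2)^10, and likewise for blue, so P[monochromatic] = 2·(1/2)^10 = 2^{1 − 10} = 1/512.
By linearity of expectation: E[X] = C(49, 5) · 2^{1 − 10} = 1906884 · 1/512 = 476721/128.
Numerically: E[X] ≈ 3724.3828.

E[X] = C(49,5)·2^(1−C(5,2)) = 476721/128 ≈ 3724.3828.


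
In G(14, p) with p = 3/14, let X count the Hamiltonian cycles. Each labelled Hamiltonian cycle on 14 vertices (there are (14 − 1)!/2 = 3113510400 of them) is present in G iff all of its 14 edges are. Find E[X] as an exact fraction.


K_14 has (14 − 1)!/2 = 3113510400 labelled Hamiltonian cycles.
For each such Hamiltonian cycle H, let X_H = 1 if all 14 edges of H are present in G. Then P[X_H = 1] = p^{14} = (3/14)^{14} = 4782969/11112006825558016.
By linearity of expectation: E[X] = Σ_H E[X_H] = 3113510400 · p^{14} = 3113510400 · 4782969/11112006825558016 = 4155084744525/3100448333024.
Numerically: E[X] ≈ 1.3402.

E[X] = 3113510400 · (3/14)^{14} = 4155084744525/3100448333024 ≈ 1.3402.


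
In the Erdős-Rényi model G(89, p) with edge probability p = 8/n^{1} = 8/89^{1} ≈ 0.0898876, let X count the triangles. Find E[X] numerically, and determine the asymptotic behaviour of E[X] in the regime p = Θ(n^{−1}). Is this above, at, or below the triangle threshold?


Number of potential triangles: C(89, 3) = 113564.
Each occurs with probability p³ ≈ (0.0898876)³ ≈ 7.26273070e-04.
By linearity: E[X] = C(89, 3)·p³ ≈ 113564 · 7.26273070e-04 ≈ 82.478475.
Here α = 1, so p = 8/n is exactly at the triangle threshold p ~ 1/n. Asymptotically E[X] → c³/6 = 8³/6 = 256/3 ≈ 85.333333, a bounded constant. In this regime the triangle count is asymptotically Poisson(c³/6).

E[X] ≈ 82.478475; in regime p = Θ(1/n^{1}) E[X] stays bounded (at the triangle threshold p ~ 1/n).


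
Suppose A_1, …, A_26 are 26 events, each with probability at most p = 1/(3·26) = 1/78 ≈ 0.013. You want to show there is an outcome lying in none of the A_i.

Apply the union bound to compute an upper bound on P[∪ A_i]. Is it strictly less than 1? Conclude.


Union bound: P[∪_{i=1}^{26} A_i] ≤ Σ_i P[A_i] ≤ 26·p = 26·(1/78) = 1/3.
Numerically: 1/3 ≈ 0.333.
Is 1/3 < 1? YES.
Since P[∪ A_i] ≤ 1/3 < 1, the complement has P[∩ A_i^c] ≥ 1 − 1/3 = 2/3 > 0, so some outcome avoids every A_i.

26·p = 1/3 ≈ 0.333; existence CERTIFIED by the union bound.


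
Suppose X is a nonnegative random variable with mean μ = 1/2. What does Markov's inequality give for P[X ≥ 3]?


μ = E[X] = 1/2, a = 3.
Markov: P[X ≥ 3] ≤ μ/a = (1/2)/3 = 1/6.
Numerically: ≈ 0.16667.
(Since a = 3 > μ = 0.50000, the bound 1/6 is < 1 and informative.)

P[X ≥ 3] ≤ 1/6 ≈ 0.16667.


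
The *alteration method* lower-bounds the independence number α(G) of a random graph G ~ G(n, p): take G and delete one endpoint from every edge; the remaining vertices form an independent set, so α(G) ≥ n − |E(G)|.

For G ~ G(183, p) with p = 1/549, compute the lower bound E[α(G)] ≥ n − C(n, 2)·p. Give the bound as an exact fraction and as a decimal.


E[|E(G)|] = C(183, 2)·p = 16653 · (1/549) = 91/3.
E[α(G)] ≥ n − E[|E(G)|] = 183 − 91/3 = 458/3.
Numerically: ≈ 152.6667.
(This is only a lower bound; the true E[α(G)] may be larger.)

E[α(G)] ≥ 458/3 ≈ 152.6667.


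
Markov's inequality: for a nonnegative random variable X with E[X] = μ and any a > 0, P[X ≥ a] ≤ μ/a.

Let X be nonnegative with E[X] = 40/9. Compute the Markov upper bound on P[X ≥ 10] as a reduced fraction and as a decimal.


μ = E[X] = 40/9, a = 10.
Markov: P[X ≥ 10] ≤ μ/a = (40/9)/10 = 4/9.
Numerically: ≈ 0.444444.
(Since a = 10 > μ = 4.444444, the bound 4/9 is < 1 and informative.)

P[X ≥ 10] ≤ 4/9 ≈ 0.444444.


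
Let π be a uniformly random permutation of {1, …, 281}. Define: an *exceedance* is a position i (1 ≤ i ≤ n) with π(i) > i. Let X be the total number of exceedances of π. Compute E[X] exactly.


Write X = Σ_{i=1}^{281} X_i, where X_i = 1_{π(i) > i}.
For each fixed i, π(i) is uniform over {1, …, 281} (marginal of a uniform permutation), so P[π(i) > i] = (n − i)/n. Summing: Σ_{i=1}^{281} (n − i)/n = (0 + 1 + … + 280)/281 = 281(281 − 1)/(2·281) = (281 − 1)/2.
Hence E[X] = Σ_{i=1}^{281} (281 − i)/281 = 140 ≈ 140.00000.

E[X] = 140 = 140.00000.


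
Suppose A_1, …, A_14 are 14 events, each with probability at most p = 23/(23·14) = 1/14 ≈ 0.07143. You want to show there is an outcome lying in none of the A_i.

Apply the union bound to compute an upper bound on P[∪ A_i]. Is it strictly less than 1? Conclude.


Union bound: P[∪_{i=1}^{14} A_i] ≤ Σ_i P[A_i] ≤ 14·p = 14·(1/14) = 1.
Numerically: 1 ≈ 1.00000.
Is 1 < 1? NO.
Since the bound 1 is ≥ 1, the union bound is uninformative here; it does NOT by itself certify existence.

14·p = 1 ≈ 1.00000; existence NOT certified by the union bound.


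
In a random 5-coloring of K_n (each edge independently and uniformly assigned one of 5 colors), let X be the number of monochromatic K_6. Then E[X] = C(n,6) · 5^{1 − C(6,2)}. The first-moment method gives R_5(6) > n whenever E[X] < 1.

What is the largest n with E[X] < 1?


We need C(n, 6) · 5^{1 − 15} < 1, i.e. C(n, 6) < 5^{15 − 1} = 6103515625.
Check values of n near the boundary:
  n = 125: C(125, 6) = 4690625500; 4690625500 < 6103515625? YES
  n = 126: C(126, 6) = 4925156775; 4925156775 < 6103515625? YES
  n = 127: C(127, 6) = 5169379425; 5169379425 < 6103515625? YES
  n = 128: C(128, 6) = 5423611200; 5423611200 < 6103515625? YES
  n = 129: C(129, 6) = 5688177600; 5688177600 < 6103515625? YES
  n = 130: C(130, 6) = 5963412000; 5963412000 < 6103515625? YES
  n = 131: C(131, 6) = 6249655776; 6249655776 < 6103515625? NO
  n = 132: C(132, 6) = 6547258432; 6547258432 < 6103515625? NO
The largest n with C(n, 6) < 6103515625 is n = 130 (where E[X] = 47707296/48828125 ≈ 0.977). Hence R_5(6) > 130, i.e. R_5(6) ≥ 131.

Largest n = 130; hence R_5(6) > 130.


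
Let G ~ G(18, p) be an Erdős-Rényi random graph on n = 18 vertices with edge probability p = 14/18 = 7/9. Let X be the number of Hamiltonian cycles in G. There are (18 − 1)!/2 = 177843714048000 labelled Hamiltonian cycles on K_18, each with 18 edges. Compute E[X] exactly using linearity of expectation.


K_18 has (18 − 1)!/2 = 177843714048000 labelled Hamiltonian cycles.
For each such Hamiltonian cycle H, let X_H = 1 if all 18 edges of H are present in G. Then P[X_H = 1] = p^{18} = (7/9)^{18} = 1628413597910449/150094635296999121.
Summing the indicators: E[X] = Σ_H E[X_H] = 177843714048000 · p^{18} = 177843714048000 · 1628413597910449/150094635296999121 = 397260798708725298034688000/205891132094649.
Numerically: E[X] ≈ 1.929e+12.

E[X] = 177843714048000 · (7/9)^{18} = 397260798708725298034688000/205891132094649 ≈ 1.929e+12.


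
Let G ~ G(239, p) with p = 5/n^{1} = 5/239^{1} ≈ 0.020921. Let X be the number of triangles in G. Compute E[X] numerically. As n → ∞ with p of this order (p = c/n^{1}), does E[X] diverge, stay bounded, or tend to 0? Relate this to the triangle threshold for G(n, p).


Number of potential triangles: C(239, 3) = 2246839.
Each occurs with probability p³ ≈ (0.020921)³ ≈ 9.1562219e-06.
By linearity: E[X] = C(239, 3)·p³ ≈ 2246839 · 9.1562219e-06 ≈ 20.57256.
Here α = 1, so p = 5/n is exactly at the triangle threshold p ~ 1/n. Asymptotically E[X] → c³/6 = 5³/6 = 125/6 ≈ 20.83333, a bounded constant. In this regime the triangle count is asymptotically Poisson(c³/6).

E[X] ≈ 20.57256; in regime p = Θ(1/n^{1}) E[X] stays bounded (at the triangle threshold p ~ 1/n).


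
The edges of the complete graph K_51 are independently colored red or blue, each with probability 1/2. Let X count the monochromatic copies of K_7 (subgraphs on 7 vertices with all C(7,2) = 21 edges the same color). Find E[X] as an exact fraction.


Let X = Σ_S X_S over the C(51, 7) = 115775100 subsets S of size 7, where X_S = 1 if the K_7 on S is monochromatic.
For a fixed S, the K_7 on S has C(7, 2) = 21 edges. P[all 21 edges red] = (1/2)^21, and likewise for blue, so P[monochromatic] = 2·(1/2)^21 = 2^{1 − 21} = 1/1048576.
By linearity of expectation: E[X] = C(51, 7) · 2^{1 − 21} = 115775100 · 1/1048576 = 28943775/262144.
Numerically: E[X] ≈ 110.4117.

E[X] = C(51,7)·2^(1−C(7,2)) = 28943775/262144 ≈ 110.4117.


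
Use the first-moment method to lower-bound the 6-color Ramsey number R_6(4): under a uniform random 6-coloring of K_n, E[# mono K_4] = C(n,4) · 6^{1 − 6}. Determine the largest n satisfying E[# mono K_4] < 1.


We need C(n, 4) · 6^{1 − 6} < 1, i.e. C(n, 4) < 6^{6 − 1} = 7776.
Check values of n near the boundary:
  n = 16: C(16, 4) = 1820; 1820 < 7776? YES
  n = 17: C(17, 4) = 2380; 2380 < 7776? YES
  n = 18: C(18, 4) = 3060; 3060 < 7776? YES
  n = 19: C(19, 4) = 3876; 3876 < 7776? YES
  n = 20: C(20, 4) = 4845; 4845 < 7776? YES
  n = 21: C(21, 4) = 5985; 5985 < 7776? YES
  n = 22: C(22, 4) = 7315; 7315 < 7776? YES
  n = 23: C(23, 4) = 8855; 8855 < 7776? NO
  n = 24: C(24, 4) = 10626; 10626 < 7776? NO
  n = 25: C(25, 4) = 12650; 12650 < 7776? NO
The largest n with C(n, 4) < 7776 is n = 22 (where E[X] = 7315/7776 ≈ 0.94072). Hence R_6(4) > 22, i.e. R_6(4) ≥ 23.

Largest n = 22; hence R_6(4) > 22.


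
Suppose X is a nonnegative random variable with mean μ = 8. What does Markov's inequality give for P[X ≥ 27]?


μ = E[X] = 8, a = 27.
Markov: P[X ≥ 27] ≤ μ/a = (8)/27 = 8/27.
Numerically: ≈ 0.296296.
(Since a = 27 > μ = 8.000000, the bound 8/27 is < 1 and informative.)

P[X ≥ 27] ≤ 8/27 ≈ 0.296296.


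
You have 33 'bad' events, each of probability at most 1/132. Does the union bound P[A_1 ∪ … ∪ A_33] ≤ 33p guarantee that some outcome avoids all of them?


Union bound: P[∪_{i=1}^{33} A_i] ≤ Σ_i P[A_i] ≤ 33·p = 33·(1/132) = 1/4.
Numerically: 1/4 ≈ 0.2500.
Is 1/4 < 1? YES.
Since P[∪ A_i] ≤ 1/4 < 1, the complement has P[∩ A_i^c] ≥ 1 − 1/4 = 3/4 > 0, so some outcome avoids every A_i.

33·p = 1/4 ≈ 0.2500; existence CERTIFIED by the union bound.


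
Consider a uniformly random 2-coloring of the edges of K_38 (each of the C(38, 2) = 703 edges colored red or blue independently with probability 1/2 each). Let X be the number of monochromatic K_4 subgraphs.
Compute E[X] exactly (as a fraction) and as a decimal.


Let X = Σ_S X_S over the C(38, 4) = 73815 subsets S of size 4, where X_S = 1 if the K_4 on S is monochromatic.
For a fixed S, the K_4 on S has C(4, 2) = 6 edges. P[all 6 edges red] = (1/2)^6, and likewise for blue, so P[monochromatic] = 2·(1/2)^6 = 2^{1 − 6} = 1/32.
Summing: E[X] = C(38, 4) · 2^{1 − 6} = 73815 · 1/32 = 73815/32.
Numerically: E[X] ≈ 2306.7188.

E[X] = C(38,4)·2^(1−C(4,2)) = 73815/32 ≈ 2306.7188.


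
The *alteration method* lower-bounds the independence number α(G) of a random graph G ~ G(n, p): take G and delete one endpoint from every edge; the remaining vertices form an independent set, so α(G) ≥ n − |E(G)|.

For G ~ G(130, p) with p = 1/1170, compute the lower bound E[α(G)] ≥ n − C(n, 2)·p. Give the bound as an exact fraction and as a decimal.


E[|E(G)|] = C(130, 2)·p = 8385 · (1/1170) = 43/6.
E[α(G)] ≥ n − E[|E(G)|] = 130 − 43/6 = 737/6.
Numerically: ≈ 122.833333.
(This is only a lower bound; the true E[α(G)] may be larger.)

E[α(G)] ≥ 737/6 ≈ 122.833333.


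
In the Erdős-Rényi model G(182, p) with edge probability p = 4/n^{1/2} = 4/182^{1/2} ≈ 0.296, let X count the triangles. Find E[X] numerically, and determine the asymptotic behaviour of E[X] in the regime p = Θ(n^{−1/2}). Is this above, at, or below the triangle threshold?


Number of potential triangles: C(182, 3) = 988260.
Each occurs with probability p³ ≈ (0.296)³ ≈ 2.60659e-02.
By linearity: E[X] = C(182, 3)·p³ ≈ 988260 · 2.60659e-02 ≈ 25759.896.
Since α = 1/2 < 1, p = c/n^{1/2} ≫ 1/n is above the triangle threshold p ~ 1/n. Asymptotically E[X] ~ (c³/6)·n^{3(1−α)} = (4³/6)·n^{1.5} → ∞; triangles are abundant w.h.p.

E[X] ≈ 25759.896; in regime p = Θ(1/n^{1/2}) E[X] diverges (above the triangle threshold p ~ 1/n).


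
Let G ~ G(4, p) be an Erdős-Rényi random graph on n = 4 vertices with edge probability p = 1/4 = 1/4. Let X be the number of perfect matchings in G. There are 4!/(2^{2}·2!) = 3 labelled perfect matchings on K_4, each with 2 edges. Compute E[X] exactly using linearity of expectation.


K_4 has 4!/(2^{2}·2!) = 3 labelled perfect matchings.
For each such perfect matching H, let X_H = 1 if all 2 edges of H are present in G. Then P[X_H = 1] = p^{2} = (1/4)^{2} = 1/16.
Summing the indicators: E[X] = Σ_H E[X_H] = 3 · p^{2} = 3 · 1/16 = 3/16.
Numerically: E[X] ≈ 0.1875.

E[X] = 3 · (1/4)^{2} = 3/16 ≈ 0.1875.


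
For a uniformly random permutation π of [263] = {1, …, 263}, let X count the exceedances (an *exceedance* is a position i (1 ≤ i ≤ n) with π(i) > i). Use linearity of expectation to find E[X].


Write X = Σ_{i=1}^{263} X_i, where X_i = 1_{π(i) > i}.
For each fixed i, π(i) is uniform over {1, …, 263} (marginal of a uniform permutation), so P[π(i) > i] = (n − i)/n. Summing: Σ_{i=1}^{263} (n − i)/n = (0 + 1 + … + 262)/263 = 263(263 − 1)/(2·263) = (263 − 1)/2.
Hence E[X] = Σ_{i=1}^{263} (263 − i)/263 = 131 ≈ 131.000.

E[X] = 131 = 131.000.


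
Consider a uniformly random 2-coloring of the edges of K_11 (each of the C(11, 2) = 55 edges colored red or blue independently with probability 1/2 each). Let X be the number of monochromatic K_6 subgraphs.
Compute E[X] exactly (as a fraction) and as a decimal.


Let X = Σ_S X_S over the C(11, 6) = 462 subsets S of size 6, where X_S = 1 if the K_6 on S is monochromatic.
For a fixed S, the K_6 on S has C(6, 2) = 15 edges. P[all 15 edges red] = (1/2)^15, and likewise for blue, so P[monochromatic] = 2·(1/2)^15 = 2^{1 − 15} = 1/16384.
By linearity of expectation: E[X] = C(11, 6) · 2^{1 − 15} = 462 · 1/16384 = 231/8192.
Numerically: E[X] ≈ 0.0282.

E[X] = C(11,6)·2^(1−C(6,2)) = 231/8192 ≈ 0.0282.


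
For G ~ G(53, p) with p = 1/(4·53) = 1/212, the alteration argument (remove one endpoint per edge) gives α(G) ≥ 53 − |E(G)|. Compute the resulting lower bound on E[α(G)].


E[|E(G)|] = C(53, 2)·p = 1378 · (1/212) = 13/2.
E[α(G)] ≥ n − E[|E(G)|] = 53 − 13/2 = 93/2.
Numerically: ≈ 46.500.
(This is only a lower bound; the true E[α(G)] may be larger.)

E[α(G)] ≥ 93/2 ≈ 46.500.


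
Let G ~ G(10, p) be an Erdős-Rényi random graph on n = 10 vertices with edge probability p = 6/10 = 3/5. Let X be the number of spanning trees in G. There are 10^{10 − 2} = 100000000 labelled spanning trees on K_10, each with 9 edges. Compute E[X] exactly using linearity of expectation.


K_10 has 10^{10 − 2} = 100000000 labelled spanning trees.
For each such spanning tree H, let X_H = 1 if all 9 edges of H are present in G. Then P[X_H = 1] = p^{9} = (3/5)^{9} = 19683/1953125.
Summing the indicators: E[X] = Σ_H E[X_H] = 100000000 · p^{9} = 100000000 · 19683/1953125 = 5038848/5.
Numerically: E[X] ≈ 1.0078e+06.

E[X] = 100000000 · (3/5)^{9} = 5038848/5 ≈ 1.0078e+06.


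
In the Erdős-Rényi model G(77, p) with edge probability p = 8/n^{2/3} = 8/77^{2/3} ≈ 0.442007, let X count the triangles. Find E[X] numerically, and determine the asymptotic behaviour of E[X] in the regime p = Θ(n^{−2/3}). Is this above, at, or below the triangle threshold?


Number of potential triangles: C(77, 3) = 73150.
Each occurs with probability p³ ≈ (0.442007)³ ≈ 8.63552032e-02.
By linearity: E[X] = C(77, 3)·p³ ≈ 73150 · 8.63552032e-02 ≈ 6316.883117.
Since α = 2/3 < 1, p = c/n^{2/3} ≫ 1/n is above the triangle threshold p ~ 1/n. Asymptotically E[X] ~ (c³/6)·n^{3(1−α)} = (8³/6)·n^{1} → ∞; triangles are abundant w.h.p.

E[X] ≈ 6316.883117; in regime p = Θ(1/n^{2/3}) E[X] diverges (above the triangle threshold p ~ 1/n).


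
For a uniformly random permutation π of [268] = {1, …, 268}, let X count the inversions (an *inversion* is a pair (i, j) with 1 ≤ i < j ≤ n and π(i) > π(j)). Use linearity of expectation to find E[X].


Write X = Σ X_I over the C(268, 2) = 35778 pairs i < j, with X_I the indicator of one inversion.
There are 35778 indicators.
For each fixed pair i < j, the values π(i) and π(j) are two distinct elements of {1, …, 268} in uniformly random order; by symmetry P[π(i) > π(j)] = 1/2.
By linearity: E[X] = 35778 · (1/2) = C(268, 2) · (1/2) = 35778/2 = 17889 ≈ 17889.000.

E[X] = 17889 = 17889.000.


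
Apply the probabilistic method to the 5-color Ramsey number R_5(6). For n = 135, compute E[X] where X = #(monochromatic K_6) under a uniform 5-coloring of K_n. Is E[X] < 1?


E[X] = C(135, 6) · 5^{1 − 15} = 7511839335 · 5^{−14} = 7511839335/6103515625.
As a reduced fraction: E[X] = 1502367867/1220703125 ≈ 1.23074.
Is E[X] < 1? NO.
Since E[X] ≥ 1, the first-moment bound is inconclusive at n = 135; it does NOT by itself certify R_5(6) > 135.

E[X] = 1502367867/1220703125 ≈ 1.23074; E[X] ≥ 1; first-moment method inconclusive here.


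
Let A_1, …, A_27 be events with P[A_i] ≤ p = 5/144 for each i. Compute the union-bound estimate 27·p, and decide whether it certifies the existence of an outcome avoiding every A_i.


Union bound: P[∪_{i=1}^{27} A_i] ≤ Σ_i P[A_i] ≤ 27·p = 27·(5/144) = 15/16.
Numerically: 15/16 ≈ 0.938.
Is 15/16 < 1? YES.
Since P[∪ A_i] ≤ 15/16 < 1, the complement has P[∩ A_i^c] ≥ 1 − 15/16 = 1/16 > 0, so some outcome avoids every A_i.

27·p = 15/16 ≈ 0.938; existence CERTIFIED by the union bound.


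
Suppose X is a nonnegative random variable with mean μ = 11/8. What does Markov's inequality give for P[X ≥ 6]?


μ = E[X] = 11/8, a = 6.
Markov: P[X ≥ 6] ≤ μ/a = (11/8)/6 = 11/48.
Numerically: ≈ 0.22917.
(Since a = 6 > μ = 1.37500, the bound 11/48 is < 1 and informative.)

P[X ≥ 6] ≤ 11/48 ≈ 0.22917.


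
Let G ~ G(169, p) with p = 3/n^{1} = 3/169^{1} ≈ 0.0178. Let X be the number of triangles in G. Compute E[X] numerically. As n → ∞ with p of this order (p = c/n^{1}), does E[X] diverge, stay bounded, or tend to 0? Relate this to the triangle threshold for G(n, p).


Number of potential triangles: C(169, 3) = 790244.
Each occurs with probability p³ ≈ (0.0178)³ ≈ 5.59376e-06.
By linearity: E[X] = C(169, 3)·p³ ≈ 790244 · 5.59376e-06 ≈ 4.420.
Here α = 1, so p = 3/n is exactly at the triangle threshold p ~ 1/n. Asymptotically E[X] → c³/6 = 3³/6 = 9/2 ≈ 4.500, a bounded constant. In this regime the triangle count is asymptotically Poisson(c³/6).

E[X] ≈ 4.420; in regime p = Θ(1/n^{1}) E[X] stays bounded (at the triangle threshold p ~ 1/n).


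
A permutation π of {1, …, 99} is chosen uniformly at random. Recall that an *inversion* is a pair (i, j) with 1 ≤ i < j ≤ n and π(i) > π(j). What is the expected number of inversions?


Write X = Σ X_I over the C(99, 2) = 4851 pairs i < j, with X_I the indicator of one inversion.
There are 4851 indicators.
For each fixed pair i < j, the values π(i) and π(j) are two distinct elements of {1, …, 99} in uniformly random order; by symmetry P[π(i) > π(j)] = 1/2.
By linearity: E[X] = 4851 · (1/2) = C(99, 2) · (1/2) = 4851/2 = 4851/2 ≈ 2425.50000.

E[X] = 4851/2 = 2425.50000.


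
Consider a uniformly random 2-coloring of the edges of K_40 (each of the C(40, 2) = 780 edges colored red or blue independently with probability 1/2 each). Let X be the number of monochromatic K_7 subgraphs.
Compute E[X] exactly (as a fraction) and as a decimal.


Let X = Σ_S X_S over the C(40, 7) = 18643560 subsets S of size 7, where X_S = 1 if the K_7 on S is monochromatic.
For a fixed S, the K_7 on S has C(7, 2) = 21 edges. P[all 21 edges red] = (1/2)^21, and likewise for blue, so P[monochromatic] = 2·(1/2)^21 = 2^{1 − 21} = 1/1048576.
By linearity: E[X] = C(40, 7) · 2^{1 − 21} = 18643560 · 1/1048576 = 2330445/131072.
Numerically: E[X] ≈ 17.779884.

E[X] = C(40,7)·2^(1−C(7,2)) = 2330445/131072 ≈ 17.779884.


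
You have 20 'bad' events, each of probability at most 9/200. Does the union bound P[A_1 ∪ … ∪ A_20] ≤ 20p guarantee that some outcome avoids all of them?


Union bound: P[∪_{i=1}^{20} A_i] ≤ Σ_i P[A_i] ≤ 20·p = 20·(9/200) = 9/10.
Numerically: 9/10 ≈ 0.9000000.
Is 9/10 < 1? YES.
Since P[∪ A_i] ≤ 9/10 < 1, the complement has P[∩ A_i^c] ≥ 1 − 9/10 = 1/10 > 0, so some outcome avoids every A_i.

20·p = 9/10 ≈ 0.9000000; existence CERTIFIED by the union bound.


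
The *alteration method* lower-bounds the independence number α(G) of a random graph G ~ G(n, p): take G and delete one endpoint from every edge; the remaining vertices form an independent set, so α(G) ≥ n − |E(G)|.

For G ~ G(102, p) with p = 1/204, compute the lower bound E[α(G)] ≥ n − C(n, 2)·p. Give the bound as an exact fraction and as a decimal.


E[|E(G)|] = C(102, 2)·p = 5151 · (1/204) = 101/4.
E[α(G)] ≥ n − E[|E(G)|] = 102 − 101/4 = 307/4.
Numerically: ≈ 76.750.
(This is only a lower bound; the true E[α(G)] may be larger.)

E[α(G)] ≥ 307/4 ≈ 76.750.


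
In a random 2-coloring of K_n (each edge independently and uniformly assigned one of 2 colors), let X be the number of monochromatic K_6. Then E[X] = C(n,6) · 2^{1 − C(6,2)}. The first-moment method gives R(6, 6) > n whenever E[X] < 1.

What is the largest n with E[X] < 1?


We need C(n, 6) · 2^{1 − 15} < 1, i.e. C(n, 6) < 2^{15 − 1} = 16384.
Check values of n near the boundary:
  n = 13: C(13, 6) = 1716; 1716 < 16384? YES
  n = 14: C(14, 6) = 3003; 3003 < 16384? YES
  n = 15: C(15, 6) = 5005; 5005 < 16384? YES
  n = 16: C(16, 6) = 8008; 8008 < 16384? YES
  n = 17: C(17, 6) = 12376; 12376 < 16384? YES
  n = 18: C(18, 6) = 18564; 18564 < 16384? NO
The largest n with C(n, 6) < 16384 is n = 17 (where E[X] = 1547/2048 ≈ 0.75537). Hence R(6, 6) > 17, i.e. R(6, 6) ≥ 18.

Largest n = 17; hence R(6, 6) > 17.


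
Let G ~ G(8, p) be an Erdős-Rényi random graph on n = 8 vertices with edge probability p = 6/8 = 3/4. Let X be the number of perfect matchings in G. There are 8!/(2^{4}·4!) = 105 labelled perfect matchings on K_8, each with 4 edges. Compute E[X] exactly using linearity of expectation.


K_8 has 8!/(2^{4}·4!) = 105 labelled perfect matchings.
For each such perfect matching H, let X_H = 1 if all 4 edges of H are present in G. Then P[X_H = 1] = p^{4} = (3/4)^{4} = 81/256.
By linearity: E[X] = Σ_H E[X_H] = 105 · p^{4} = 105 · 81/256 = 8505/256.
Numerically: E[X] ≈ 33.22.

E[X] = 105 · (3/4)^{4} = 8505/256 ≈ 33.22.


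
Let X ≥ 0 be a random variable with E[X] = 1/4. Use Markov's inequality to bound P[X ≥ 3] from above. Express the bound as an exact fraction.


μ = E[X] = 1/4, a = 3.
Markov: P[X ≥ 3] ≤ μ/a = (1/4)/3 = 1/12.
Numerically: ≈ 0.08333.
(Since a = 3 > μ = 0.25000, the bound 1/12 is < 1 and informative.)

P[X ≥ 3] ≤ 1/12 ≈ 0.08333.


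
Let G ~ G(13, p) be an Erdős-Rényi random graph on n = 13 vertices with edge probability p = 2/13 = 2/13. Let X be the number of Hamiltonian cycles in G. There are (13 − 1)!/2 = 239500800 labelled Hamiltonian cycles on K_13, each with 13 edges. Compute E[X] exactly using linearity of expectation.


K_13 has (13 − 1)!/2 = 239500800 labelled Hamiltonian cycles.
For each such Hamiltonian cycle H, let X_H = 1 if all 13 edges of H are present in G. Then P[X_H = 1] = p^{13} = (2/13)^{13} = 8192/302875106592253.
By linearity of expectation: E[X] = Σ_H E[X_H] = 239500800 · p^{13} = 239500800 · 8192/302875106592253 = 1961990553600/302875106592253.
Numerically: E[X] ≈ 0.00647789.

E[X] = 239500800 · (2/13)^{13} = 1961990553600/302875106592253 ≈ 0.00647789.


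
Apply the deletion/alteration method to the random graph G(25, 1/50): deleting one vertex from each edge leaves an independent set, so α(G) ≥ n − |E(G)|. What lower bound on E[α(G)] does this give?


E[|E(G)|] = C(25, 2)·p = 300 · (1/50) = 6.
E[α(G)] ≥ n − E[|E(G)|] = 25 − 6 = 19.
Numerically: ≈ 19.00000.
(This is only a lower bound; the true E[α(G)] may be larger.)

E[α(G)] ≥ 19 ≈ 19.00000.


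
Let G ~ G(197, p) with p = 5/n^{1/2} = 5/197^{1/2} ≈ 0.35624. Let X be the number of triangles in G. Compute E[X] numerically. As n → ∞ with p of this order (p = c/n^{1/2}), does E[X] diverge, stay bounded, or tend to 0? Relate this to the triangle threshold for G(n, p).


Number of potential triangles: C(197, 3) = 1254890.
Each occurs with probability p³ ≈ (0.35624)³ ≈ 4.5207519e-02.
By linearity: E[X] = C(197, 3)·p³ ≈ 1254890 · 4.5207519e-02 ≈ 56730.46355.
Since α = 1/2 < 1, p = c/n^{1/2} ≫ 1/n is above the triangle threshold p ~ 1/n. Asymptotically E[X] ~ (c³/6)·n^{3(1−α)} = (5³/6)·n^{1.5} → ∞; triangles are abundant w.h.p.

E[X] ≈ 56730.46355; in regime p = Θ(1/n^{1/2}) E[X] diverges (above the triangle threshold p ~ 1/n).


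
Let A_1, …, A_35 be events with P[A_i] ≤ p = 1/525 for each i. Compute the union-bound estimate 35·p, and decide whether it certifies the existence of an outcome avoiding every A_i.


Union bound: P[∪_{i=1}^{35} A_i] ≤ Σ_i P[A_i] ≤ 35·p = 35·(1/525) = 1/15.
Numerically: 1/15 ≈ 0.0666667.
Is 1/15 < 1? YES.
Since P[∪ A_i] ≤ 1/15 < 1, the complement has P[∩ A_i^c] ≥ 1 − 1/15 = 14/15 > 0, so some outcome avoids every A_i.

35·p = 1/15 ≈ 0.0666667; existence CERTIFIED by the union bound.


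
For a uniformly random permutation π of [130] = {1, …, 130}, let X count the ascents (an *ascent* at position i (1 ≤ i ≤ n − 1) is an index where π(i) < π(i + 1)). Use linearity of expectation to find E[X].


Write X = Σ X_I over i = 1, …, 129, with X_I the indicator of one ascent.
There are 129 indicators.
For each fixed i, the pair (π(i), π(i+1)) is a uniformly random ordered pair of distinct values from {1, …, 130}; by symmetry P[π(i) < π(i+1)] = 1/2.
By linearity: E[X] = 129 · (1/2) = (130 − 1) · (1/2) = 129/2 ≈ 64.500000.

E[X] = 129/2 = 64.500000.


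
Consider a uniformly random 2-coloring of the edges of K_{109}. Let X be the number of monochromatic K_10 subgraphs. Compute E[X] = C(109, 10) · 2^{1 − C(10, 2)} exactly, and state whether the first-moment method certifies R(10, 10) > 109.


E[X] = C(109, 10) · 2^{1 − 45} = 42634215112710 · 2^{−44} = 42634215112710/17592186044416.
As a reduced fraction: E[X] = 21317107556355/8796093022208 ≈ 2.423.
Is E[X] < 1? NO.
Since E[X] ≥ 1, the first-moment bound is inconclusive at n = 109; it does NOT by itself certify R(10, 10) > 109.

E[X] = 21317107556355/8796093022208 ≈ 2.423; E[X] ≥ 1; first-moment method inconclusive here.


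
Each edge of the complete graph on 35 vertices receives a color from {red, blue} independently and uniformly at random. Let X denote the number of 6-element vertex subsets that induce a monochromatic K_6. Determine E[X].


Let X = Σ_S X_S over the C(35, 6) = 1623160 subsets S of size 6, where X_S = 1 if the K_6 on S is monochromatic.
For a fixed S, the K_6 on S has C(6, 2) = 15 edges. P[all 15 edges red] = (1/2)^15, and likewise for blue, so P[monochromatic] = 2·(1/2)^15 = 2^{1 − 15} = 1/16384.
By linearity: E[X] = C(35, 6) · 2^{1 − 15} = 1623160 · 1/16384 = 202895/2048.
Numerically: E[X] ≈ 99.06982.

E[X] = C(35,6)·2^(1−C(6,2)) = 202895/2048 ≈ 99.06982.


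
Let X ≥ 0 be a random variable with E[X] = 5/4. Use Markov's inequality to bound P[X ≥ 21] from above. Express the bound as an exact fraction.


μ = E[X] = 5/4, a = 21.
Markov: P[X ≥ 21] ≤ μ/a = (5/4)/21 = 5/84.
Numerically: ≈ 0.060.
(Since a = 21 > μ = 1.250, the bound 5/84 is < 1 and informative.)

P[X ≥ 21] ≤ 5/84 ≈ 0.060.


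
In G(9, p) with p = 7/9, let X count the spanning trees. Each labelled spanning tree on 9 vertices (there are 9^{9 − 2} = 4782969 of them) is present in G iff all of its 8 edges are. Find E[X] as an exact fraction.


K_9 has 9^{9 − 2} = 4782969 labelled spanning trees.
For each such spanning tree H, let X_H = 1 if all 8 edges of H are present in G. Then P[X_H = 1] = p^{8} = (7/9)^{8} = 5764801/43046721.
Summing the indicators: E[X] = Σ_H E[X_H] = 4782969 · p^{8} = 4782969 · 5764801/43046721 = 5764801/9.
Numerically: E[X] ≈ 6.41e+05.

E[X] = 4782969 · (7/9)^{8} = 5764801/9 ≈ 6.41e+05.


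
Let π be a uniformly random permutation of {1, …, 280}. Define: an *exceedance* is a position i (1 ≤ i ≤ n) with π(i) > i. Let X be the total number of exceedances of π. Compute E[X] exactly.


Write X = Σ_{i=1}^{280} X_i, where X_i = 1_{π(i) > i}.
For each fixed i, π(i) is uniform over {1, …, 280} (marginal of a uniform permutation), so P[π(i) > i] = (n − i)/n. Summing: Σ_{i=1}^{280} (n − i)/n = (0 + 1 + … + 279)/280 = 280(280 − 1)/(2·280) = (280 − 1)/2.
Hence E[X] = Σ_{i=1}^{280} (280 − i)/280 = 279/2 ≈ 139.50000.

E[X] = 279/2 = 139.50000.


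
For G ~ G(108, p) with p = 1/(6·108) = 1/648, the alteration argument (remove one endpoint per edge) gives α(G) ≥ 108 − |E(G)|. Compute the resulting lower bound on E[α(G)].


E[|E(G)|] = C(108, 2)·p = 5778 · (1/648) = 107/12.
E[α(G)] ≥ n − E[|E(G)|] = 108 − 107/12 = 1189/12.
Numerically: ≈ 99.083333.
(This is only a lower bound; the true E[α(G)] may be larger.)

E[α(G)] ≥ 1189/12 ≈ 99.083333.


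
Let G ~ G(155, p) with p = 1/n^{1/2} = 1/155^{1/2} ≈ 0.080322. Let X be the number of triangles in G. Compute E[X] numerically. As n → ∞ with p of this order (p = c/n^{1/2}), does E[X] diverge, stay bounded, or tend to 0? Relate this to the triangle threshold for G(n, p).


Number of potential triangles: C(155, 3) = 608685.
Each occurs with probability p³ ≈ (0.080322)³ ≈ 5.1820602e-04.
By linearity: E[X] = C(155, 3)·p³ ≈ 608685 · 5.1820602e-04 ≈ 315.42423.
Since α = 1/2 < 1, p = c/n^{1/2} ≫ 1/n is above the triangle threshold p ~ 1/n. Asymptotically E[X] ~ (c³/6)·n^{3(1−α)} = (1³/6)·n^{1.5} → ∞; triangles are abundant w.h.p.

E[X] ≈ 315.42423; in regime p = Θ(1/n^{1/2}) E[X] diverges (above the triangle threshold p ~ 1/n).


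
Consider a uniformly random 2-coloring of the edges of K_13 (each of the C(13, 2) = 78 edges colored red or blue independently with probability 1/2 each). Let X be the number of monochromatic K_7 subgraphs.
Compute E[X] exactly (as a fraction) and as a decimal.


Let X = Σ_S X_S over the C(13, 7) = 1716 subsets S of size 7, where X_S = 1 if the K_7 on S is monochromatic.
For a fixed S, the K_7 on S has C(7, 2) = 21 edges. P[all 21 edges red] = (1/2)^21, and likewise for blue, so P[monochromatic] = 2·(1/2)^21 = 2^{1 − 21} = 1/1048576.
By linearity of expectation: E[X] = C(13, 7) · 2^{1 − 21} = 1716 · 1/1048576 = 429/262144.
Numerically: E[X] ≈ 0.00164.

E[X] = C(13,7)·2^(1−C(7,2)) = 429/262144 ≈ 0.00164.


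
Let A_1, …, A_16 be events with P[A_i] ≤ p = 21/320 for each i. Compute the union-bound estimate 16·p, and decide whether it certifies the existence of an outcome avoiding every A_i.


Union bound: P[∪_{i=1}^{16} A_i] ≤ Σ_i P[A_i] ≤ 16·p = 16·(21/320) = 21/20.
Numerically: 21/20 ≈ 1.050000.
Is 21/20 < 1? NO.
Since the bound 21/20 is ≥ 1, the union bound is uninformative here; it does NOT by itself certify existence.

16·p = 21/20 ≈ 1.050000; existence NOT certified by the union bound.


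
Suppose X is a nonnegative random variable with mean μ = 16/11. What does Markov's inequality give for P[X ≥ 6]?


μ = E[X] = 16/11, a = 6.
Markov: P[X ≥ 6] ≤ μ/a = (16/11)/6 = 8/33.
Numerically: ≈ 0.2424.
(Since a = 6 > μ = 1.4545, the bound 8/33 is < 1 and informative.)

P[X ≥ 6] ≤ 8/33 ≈ 0.2424.


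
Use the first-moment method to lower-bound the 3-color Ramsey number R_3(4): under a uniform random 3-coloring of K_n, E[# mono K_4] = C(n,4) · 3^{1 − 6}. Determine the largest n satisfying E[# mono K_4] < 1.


We need C(n, 4) · 3^{1 − 6} < 1, i.e. C(n, 4) < 3^{6 − 1} = 243.
Check values of n near the boundary:
  n = 9: C(9, 4) = 126; 126 < 243? YES
  n = 10: C(10, 4) = 210; 210 < 243? YES
  n = 11: C(11, 4) = 330; 330 < 243? NO
  n = 12: C(12, 4) = 495; 495 < 243? NO
  n = 13: C(13, 4) = 715; 715 < 243? NO
The largest n with C(n, 4) < 243 is n = 10 (where E[X] = 70/81 ≈ 0.8641975). Hence R_3(4) > 10, i.e. R_3(4) ≥ 11.

Largest n = 10; hence R_3(4) > 10.


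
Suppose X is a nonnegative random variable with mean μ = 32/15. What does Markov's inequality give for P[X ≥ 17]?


μ = E[X] = 32/15, a = 17.
Markov: P[X ≥ 17] ≤ μ/a = (32/15)/17 = 32/255.
Numerically: ≈ 0.1255.
(Since a = 17 > μ = 2.1333, the bound 32/255 is < 1 and informative.)

P[X ≥ 17] ≤ 32/255 ≈ 0.1255.


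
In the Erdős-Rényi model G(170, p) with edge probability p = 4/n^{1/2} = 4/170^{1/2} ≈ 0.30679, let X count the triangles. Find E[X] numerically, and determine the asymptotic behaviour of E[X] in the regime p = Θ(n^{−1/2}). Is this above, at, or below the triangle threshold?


Number of potential triangles: C(170, 3) = 804440.
Each occurs with probability p³ ≈ (0.30679)³ ≈ 2.8873976e-02.
By linearity: E[X] = C(170, 3)·p³ ≈ 804440 · 2.8873976e-02 ≈ 23227.38129.
Since α = 1/2 < 1, p = c/n^{1/2} ≫ 1/n is above the triangle threshold p ~ 1/n. Asymptotically E[X] ~ (c³/6)·n^{3(1−α)} = (4³/6)·n^{1.5} → ∞; triangles are abundant w.h.p.

E[X] ≈ 23227.38129; in regime p = Θ(1/n^{1/2}) E[X] diverges (above the triangle threshold p ~ 1/n).


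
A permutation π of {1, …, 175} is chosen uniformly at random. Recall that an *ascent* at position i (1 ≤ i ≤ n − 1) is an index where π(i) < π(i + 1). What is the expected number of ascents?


Write X = Σ X_I over i = 1, …, 174, with X_I the indicator of one ascent.
There are 174 indicators.
For each fixed i, the pair (π(i), π(i+1)) is a uniformly random ordered pair of distinct values from {1, …, 175}; by symmetry P[π(i) < π(i+1)] = 1/2.
By linearity: E[X] = 174 · (1/2) = (175 − 1) · (1/2) = 87 ≈ 87.000000.

E[X] = 87 = 87.000000.


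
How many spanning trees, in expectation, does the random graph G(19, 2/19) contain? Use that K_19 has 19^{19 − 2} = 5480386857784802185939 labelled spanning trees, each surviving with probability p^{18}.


K_19 has 19^{19 − 2} = 5480386857784802185939 labelled spanning trees.
For each such spanning tree H, let X_H = 1 if all 18 edges of H are present in G. Then P[X_H = 1] = p^{18} = (2/19)^{18} = 262144/104127350297911241532841.
By linearity of expectation: E[X] = Σ_H E[X_H] = 5480386857784802185939 · p^{18} = 5480386857784802185939 · 262144/104127350297911241532841 = 262144/19.
Numerically: E[X] ≈ 1.38e+04.

E[X] = 5480386857784802185939 · (2/19)^{18} = 262144/19 ≈ 1.38e+04.


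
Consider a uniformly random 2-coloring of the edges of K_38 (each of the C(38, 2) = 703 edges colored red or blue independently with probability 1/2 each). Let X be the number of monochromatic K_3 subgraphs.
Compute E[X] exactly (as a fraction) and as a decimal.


Let X = Σ_S X_S over the C(38, 3) = 8436 subsets S of size 3, where X_S = 1 if the K_3 on S is monochromatic.
For a fixed S, the K_3 on S has C(3, 2) = 3 edges. P[all 3 edges red] = (1/2)^3, and likewise for blue, so P[monochromatic] = 2·(1/2)^3 = 2^{1 − 3} = 1/4.
By linearity: E[X] = C(38, 3) · 2^{1 − 3} = 8436 · 1/4 = 2109.
Numerically: E[X] ≈ 2109.000000.

E[X] = C(38,3)·2^(1−C(3,2)) = 2109 ≈ 2109.000000.
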